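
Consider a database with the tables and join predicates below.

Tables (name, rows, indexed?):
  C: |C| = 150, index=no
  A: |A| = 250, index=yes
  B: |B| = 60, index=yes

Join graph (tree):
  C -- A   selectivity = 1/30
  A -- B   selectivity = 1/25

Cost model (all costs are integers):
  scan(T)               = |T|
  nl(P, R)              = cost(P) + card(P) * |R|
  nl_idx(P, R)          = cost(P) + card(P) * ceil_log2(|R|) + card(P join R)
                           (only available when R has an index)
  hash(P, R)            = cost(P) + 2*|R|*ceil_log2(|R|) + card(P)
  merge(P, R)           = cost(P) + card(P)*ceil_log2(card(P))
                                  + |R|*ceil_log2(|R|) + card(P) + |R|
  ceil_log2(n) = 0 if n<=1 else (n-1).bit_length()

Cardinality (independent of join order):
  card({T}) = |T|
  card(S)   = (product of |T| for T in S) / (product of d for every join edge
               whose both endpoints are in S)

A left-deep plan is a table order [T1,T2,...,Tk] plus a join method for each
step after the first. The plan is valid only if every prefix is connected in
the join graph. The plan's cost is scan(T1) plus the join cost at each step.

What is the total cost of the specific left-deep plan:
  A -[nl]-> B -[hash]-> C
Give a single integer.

18250

step 1: scan A: cost=250, card=250
step 2: join B via nl
    card(P join B) = 250*60/(25) = 600
    cost = 250 + 250*60 = 15250
step 3: join C via hash
    card(P join C) = 600*150/(30) = 3000
    cost = 15250 + 2*150*8 + 600 = 18250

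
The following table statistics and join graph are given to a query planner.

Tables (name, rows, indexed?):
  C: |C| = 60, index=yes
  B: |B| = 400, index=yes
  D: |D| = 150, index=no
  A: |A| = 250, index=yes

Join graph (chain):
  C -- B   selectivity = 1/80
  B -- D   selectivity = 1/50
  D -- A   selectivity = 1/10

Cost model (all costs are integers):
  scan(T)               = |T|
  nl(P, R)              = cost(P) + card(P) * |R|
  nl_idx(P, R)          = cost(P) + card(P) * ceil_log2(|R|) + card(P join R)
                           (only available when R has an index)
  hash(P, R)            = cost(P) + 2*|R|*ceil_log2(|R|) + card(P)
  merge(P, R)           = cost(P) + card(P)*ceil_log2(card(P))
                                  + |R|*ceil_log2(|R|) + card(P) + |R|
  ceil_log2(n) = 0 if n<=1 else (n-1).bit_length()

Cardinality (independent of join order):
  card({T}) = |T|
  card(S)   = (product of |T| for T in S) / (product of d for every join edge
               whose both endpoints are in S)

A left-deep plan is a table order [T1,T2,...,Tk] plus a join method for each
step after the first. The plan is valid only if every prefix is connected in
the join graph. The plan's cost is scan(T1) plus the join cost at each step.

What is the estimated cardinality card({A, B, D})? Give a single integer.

Tables in S: A(250), B(400), D(150)
Edges inside S: B-D(d=50), D-A(d=10)
numerator = 250 * 400 * 150 = 15000000
denominator = 50 * 10 = 500
card(S) = 15000000 / 500 = 30000

30000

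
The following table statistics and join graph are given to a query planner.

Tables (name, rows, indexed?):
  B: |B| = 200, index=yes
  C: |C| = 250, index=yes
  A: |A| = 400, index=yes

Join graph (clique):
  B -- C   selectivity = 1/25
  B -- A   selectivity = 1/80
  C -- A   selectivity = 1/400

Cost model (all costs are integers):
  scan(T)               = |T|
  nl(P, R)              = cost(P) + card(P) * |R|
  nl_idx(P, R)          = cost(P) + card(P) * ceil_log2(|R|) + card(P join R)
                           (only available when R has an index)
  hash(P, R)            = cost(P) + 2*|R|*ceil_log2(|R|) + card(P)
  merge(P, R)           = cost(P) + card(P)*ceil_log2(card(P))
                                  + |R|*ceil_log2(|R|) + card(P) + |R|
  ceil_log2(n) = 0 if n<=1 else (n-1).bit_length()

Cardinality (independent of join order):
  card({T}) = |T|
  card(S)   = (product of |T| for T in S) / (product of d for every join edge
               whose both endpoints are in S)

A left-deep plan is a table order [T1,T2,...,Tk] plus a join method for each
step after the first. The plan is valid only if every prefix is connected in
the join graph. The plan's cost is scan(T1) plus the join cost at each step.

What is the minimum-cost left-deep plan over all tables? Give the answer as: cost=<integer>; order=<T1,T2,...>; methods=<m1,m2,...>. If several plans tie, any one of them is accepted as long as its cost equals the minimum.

Selinger DP (subsets sized 1..n):
  {B}: scan cost=200, card=200
  {C}: scan cost=250, card=250
  {A}: scan cost=400, card=400
  {BC}: card=2000; try (B,hash)→3700, (C,nl_idx)→3800, (C,merge)→4250, (B,nl_idx)→4250, (B,merge)→4300, (C,hash)→4400 …(+2); best=3700 via (B,hash)
  {AB}: card=1000; try (A,nl_idx)→3000, (B,hash)→4000, (B,nl_idx)→4600, (A,merge)→6000, (B,merge)→6200, (A,hash)→7600 …(+2); best=3000 via (A,nl_idx)
  {AC}: card=250; try (A,nl_idx)→2750, (C,nl_idx)→3850, (C,hash)→4800, (A,merge)→6500, (C,merge)→6650, (A,hash)→7700 …(+2); best=2750 via (A,nl_idx)
  {ABC}: card=25; try (B,nl_idx)→4775, (B,hash)→6200, (B,merge)→6800, (C,hash)→8000, (C,nl_idx)→11025, (A,hash)→12900 …(+6); best=4775 via (B,nl_idx)

cost=4775; order=C,A,B; methods=nl_idx,nl_idx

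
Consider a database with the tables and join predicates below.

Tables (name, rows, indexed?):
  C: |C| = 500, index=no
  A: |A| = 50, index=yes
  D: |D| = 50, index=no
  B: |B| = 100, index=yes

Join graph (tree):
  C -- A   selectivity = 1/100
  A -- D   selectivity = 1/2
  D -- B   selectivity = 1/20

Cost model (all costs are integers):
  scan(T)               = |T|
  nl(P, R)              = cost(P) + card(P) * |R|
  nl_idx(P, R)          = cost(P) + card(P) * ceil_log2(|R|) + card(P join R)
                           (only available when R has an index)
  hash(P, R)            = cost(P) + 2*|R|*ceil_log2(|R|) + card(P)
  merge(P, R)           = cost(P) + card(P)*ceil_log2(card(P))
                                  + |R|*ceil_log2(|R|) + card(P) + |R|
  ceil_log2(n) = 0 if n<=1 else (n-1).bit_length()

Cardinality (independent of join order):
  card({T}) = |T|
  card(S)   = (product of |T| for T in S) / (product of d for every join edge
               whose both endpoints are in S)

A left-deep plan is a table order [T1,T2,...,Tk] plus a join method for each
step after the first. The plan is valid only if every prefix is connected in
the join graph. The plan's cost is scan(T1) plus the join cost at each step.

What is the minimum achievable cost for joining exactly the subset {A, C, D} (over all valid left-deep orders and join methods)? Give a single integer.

2450

Selinger DP over subsets of {A,C,D}:
  {C}: scan cost=500, card=500
  {A}: scan cost=50, card=50
  {D}: scan cost=50, card=50
  {AC}: card=250; try (A,hash)→1600, (A,nl_idx)→3750, (C,merge)→5400, (A,merge)→5850, (C,hash)→9100, (C,nl)→25050 …(+1); best=1600 via (A,hash)
  {AD}: card=1250; try (D,hash)→700, (A,hash)→700, (D,merge)→750, (A,merge)→750, (A,nl_idx)→1600, (D,nl)→2550 …(+1); best=700 via (D,hash)
  {ACD}: card=6250; try (D,hash)→2450, (D,merge)→4200, (C,hash)→10950, (D,nl)→14100, (C,merge)→20700, (C,nl)→625700; best=2450 via (D,hash)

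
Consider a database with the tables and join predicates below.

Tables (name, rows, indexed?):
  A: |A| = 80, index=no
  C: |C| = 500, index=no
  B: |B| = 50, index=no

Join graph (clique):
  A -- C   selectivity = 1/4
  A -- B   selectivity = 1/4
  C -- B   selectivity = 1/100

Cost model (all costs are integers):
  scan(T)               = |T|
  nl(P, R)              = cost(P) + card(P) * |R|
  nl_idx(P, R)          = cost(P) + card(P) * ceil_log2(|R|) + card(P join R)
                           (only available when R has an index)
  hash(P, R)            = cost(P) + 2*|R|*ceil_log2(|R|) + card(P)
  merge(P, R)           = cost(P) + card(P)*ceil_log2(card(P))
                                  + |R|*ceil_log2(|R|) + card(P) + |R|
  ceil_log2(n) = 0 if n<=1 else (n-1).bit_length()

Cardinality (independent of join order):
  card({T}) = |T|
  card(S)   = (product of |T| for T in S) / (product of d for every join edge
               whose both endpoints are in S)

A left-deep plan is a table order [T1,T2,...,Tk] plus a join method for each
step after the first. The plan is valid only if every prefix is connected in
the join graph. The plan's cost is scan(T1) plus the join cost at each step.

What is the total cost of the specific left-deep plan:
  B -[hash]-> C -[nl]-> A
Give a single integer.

29100

step 1: scan B: cost=50, card=50
step 2: join C via hash
    card(P join C) = 50*500/(100) = 250
    cost = 50 + 2*500*9 + 50 = 9100
step 3: join A via nl
    card(P join A) = 250*80/(4*4) = 1250
    cost = 9100 + 250*80 = 29100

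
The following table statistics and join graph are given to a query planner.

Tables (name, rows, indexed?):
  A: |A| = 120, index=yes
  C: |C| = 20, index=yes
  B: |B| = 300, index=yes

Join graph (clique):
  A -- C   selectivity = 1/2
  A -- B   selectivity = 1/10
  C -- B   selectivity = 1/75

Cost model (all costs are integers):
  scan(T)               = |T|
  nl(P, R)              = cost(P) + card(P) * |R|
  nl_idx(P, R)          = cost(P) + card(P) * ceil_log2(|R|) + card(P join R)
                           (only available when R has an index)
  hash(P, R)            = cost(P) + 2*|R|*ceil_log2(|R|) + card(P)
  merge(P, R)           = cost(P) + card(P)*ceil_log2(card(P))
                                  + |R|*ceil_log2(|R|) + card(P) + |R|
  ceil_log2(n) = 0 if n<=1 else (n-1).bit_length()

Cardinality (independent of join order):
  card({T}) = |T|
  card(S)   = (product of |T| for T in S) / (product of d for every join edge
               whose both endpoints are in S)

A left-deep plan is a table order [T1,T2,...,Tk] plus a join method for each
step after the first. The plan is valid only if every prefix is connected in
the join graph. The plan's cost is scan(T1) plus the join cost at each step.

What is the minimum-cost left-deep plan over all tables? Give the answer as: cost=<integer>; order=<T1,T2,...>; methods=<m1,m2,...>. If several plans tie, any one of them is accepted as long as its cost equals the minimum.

Selinger DP (subsets sized 1..n):
  {A}: scan cost=120, card=120
  {C}: scan cost=20, card=20
  {B}: scan cost=300, card=300
  {AC}: card=1200; try (C,hash)→440, (A,merge)→1100, (C,merge)→1200, (A,nl_idx)→1360, (A,hash)→1720, (C,nl_idx)→1920 …(+2); best=440 via (C,hash)
  {AB}: card=3600; try (A,hash)→2280, (B,merge)→4080, (A,merge)→4260, (B,nl_idx)→4800, (B,hash)→5640, (A,nl_idx)→6000 …(+2); best=2280 via (A,hash)
  {BC}: card=80; try (B,nl_idx)→280, (C,hash)→800, (C,nl_idx)→1880, (B,merge)→3140, (C,merge)→3420, (B,hash)→5440 …(+2); best=280 via (B,nl_idx)
  {ABC}: card=480; try (A,nl_idx)→1320, (A,merge)→1880, (A,hash)→2040, (C,hash)→6080, (B,hash)→7040, (A,nl)→9880 …(+6); best=1320 via (A,nl_idx)

cost=1320; order=C,B,A; methods=nl_idx,nl_idx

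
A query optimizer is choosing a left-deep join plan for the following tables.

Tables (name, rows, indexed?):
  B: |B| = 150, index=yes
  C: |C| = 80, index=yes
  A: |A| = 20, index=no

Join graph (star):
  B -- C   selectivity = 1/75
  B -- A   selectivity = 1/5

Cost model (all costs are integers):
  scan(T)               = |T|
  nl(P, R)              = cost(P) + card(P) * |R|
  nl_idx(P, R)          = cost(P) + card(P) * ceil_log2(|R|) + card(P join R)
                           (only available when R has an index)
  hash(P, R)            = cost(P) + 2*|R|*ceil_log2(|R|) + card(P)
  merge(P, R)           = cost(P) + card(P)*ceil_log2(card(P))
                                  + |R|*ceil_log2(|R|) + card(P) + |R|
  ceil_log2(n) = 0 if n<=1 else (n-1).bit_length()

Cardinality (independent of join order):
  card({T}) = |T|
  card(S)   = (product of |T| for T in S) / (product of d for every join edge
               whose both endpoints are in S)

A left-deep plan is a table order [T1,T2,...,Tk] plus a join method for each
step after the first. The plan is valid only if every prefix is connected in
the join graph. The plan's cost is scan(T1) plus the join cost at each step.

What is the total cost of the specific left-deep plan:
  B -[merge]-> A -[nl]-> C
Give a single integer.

step 1: scan B: cost=150, card=150
step 2: join A via merge
    card(P join A) = 150*20/(5) = 600
    cost = 150 + 150*8 + 20*5 + 150 + 20 = 1620
step 3: join C via nl
    card(P join C) = 600*80/(75) = 640
    cost = 1620 + 600*80 = 49620

49620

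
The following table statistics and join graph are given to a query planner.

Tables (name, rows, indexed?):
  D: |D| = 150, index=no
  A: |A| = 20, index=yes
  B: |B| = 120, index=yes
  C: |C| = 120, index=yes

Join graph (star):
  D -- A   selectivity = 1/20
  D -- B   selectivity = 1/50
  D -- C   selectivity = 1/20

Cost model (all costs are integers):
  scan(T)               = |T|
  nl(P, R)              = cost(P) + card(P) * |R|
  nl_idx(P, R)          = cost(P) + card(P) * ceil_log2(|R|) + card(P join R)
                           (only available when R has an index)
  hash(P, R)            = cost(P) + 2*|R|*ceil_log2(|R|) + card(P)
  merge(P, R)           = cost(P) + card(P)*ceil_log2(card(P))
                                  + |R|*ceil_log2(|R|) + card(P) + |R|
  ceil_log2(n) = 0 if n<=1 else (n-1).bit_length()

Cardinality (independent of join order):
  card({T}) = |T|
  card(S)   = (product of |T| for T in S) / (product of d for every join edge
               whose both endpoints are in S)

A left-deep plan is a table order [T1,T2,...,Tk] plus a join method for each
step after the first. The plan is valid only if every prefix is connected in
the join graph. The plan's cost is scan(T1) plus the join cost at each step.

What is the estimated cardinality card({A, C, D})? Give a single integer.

900

Tables in S: A(20), C(120), D(150)
Edges inside S: D-A(d=20), D-C(d=20)
numerator = 20 * 120 * 150 = 360000
denominator = 20 * 20 = 400
card(S) = 360000 / 400 = 900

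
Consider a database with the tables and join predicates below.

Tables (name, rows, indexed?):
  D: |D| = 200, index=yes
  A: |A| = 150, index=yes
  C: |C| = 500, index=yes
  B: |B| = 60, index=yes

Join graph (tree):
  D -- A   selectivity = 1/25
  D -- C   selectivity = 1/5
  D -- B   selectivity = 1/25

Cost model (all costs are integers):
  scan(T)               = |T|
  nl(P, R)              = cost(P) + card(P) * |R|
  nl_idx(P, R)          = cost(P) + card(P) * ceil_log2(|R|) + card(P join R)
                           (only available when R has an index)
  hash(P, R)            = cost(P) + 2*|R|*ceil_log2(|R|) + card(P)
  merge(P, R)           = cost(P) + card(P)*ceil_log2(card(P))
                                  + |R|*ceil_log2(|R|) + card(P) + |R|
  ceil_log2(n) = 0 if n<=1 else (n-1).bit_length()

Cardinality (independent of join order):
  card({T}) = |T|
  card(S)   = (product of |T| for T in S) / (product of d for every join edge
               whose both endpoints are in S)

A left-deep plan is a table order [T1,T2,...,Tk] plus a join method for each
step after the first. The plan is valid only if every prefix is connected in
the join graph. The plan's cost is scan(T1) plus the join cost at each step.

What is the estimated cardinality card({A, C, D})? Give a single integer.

Tables in S: A(150), C(500), D(200)
Edges inside S: D-A(d=25), D-C(d=5)
numerator = 150 * 500 * 200 = 15000000
denominator = 25 * 5 = 125
card(S) = 15000000 / 125 = 120000

120000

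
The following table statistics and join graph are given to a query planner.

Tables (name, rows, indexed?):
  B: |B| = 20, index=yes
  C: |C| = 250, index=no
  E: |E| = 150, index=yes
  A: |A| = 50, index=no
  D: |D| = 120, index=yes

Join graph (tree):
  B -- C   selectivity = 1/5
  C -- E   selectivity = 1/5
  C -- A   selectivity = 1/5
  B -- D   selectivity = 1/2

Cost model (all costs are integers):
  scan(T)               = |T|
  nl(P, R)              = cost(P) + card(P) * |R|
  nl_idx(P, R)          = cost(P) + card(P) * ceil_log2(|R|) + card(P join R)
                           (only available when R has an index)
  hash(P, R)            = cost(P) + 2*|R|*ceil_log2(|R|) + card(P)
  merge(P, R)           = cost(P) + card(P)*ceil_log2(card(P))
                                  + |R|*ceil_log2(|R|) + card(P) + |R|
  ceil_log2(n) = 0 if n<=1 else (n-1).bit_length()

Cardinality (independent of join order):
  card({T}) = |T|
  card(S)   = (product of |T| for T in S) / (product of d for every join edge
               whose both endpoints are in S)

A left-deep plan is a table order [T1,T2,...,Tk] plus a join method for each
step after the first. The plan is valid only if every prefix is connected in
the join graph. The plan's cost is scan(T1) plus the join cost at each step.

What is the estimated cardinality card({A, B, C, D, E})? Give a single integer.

18000000

Tables in S: A(50), B(20), C(250), D(120), E(150)
Edges inside S: B-C(d=5), C-E(d=5), C-A(d=5), B-D(d=2)
numerator = 50 * 20 * 250 * 120 * 150 = 4500000000
denominator = 5 * 5 * 5 * 2 = 250
card(S) = 4500000000 / 250 = 18000000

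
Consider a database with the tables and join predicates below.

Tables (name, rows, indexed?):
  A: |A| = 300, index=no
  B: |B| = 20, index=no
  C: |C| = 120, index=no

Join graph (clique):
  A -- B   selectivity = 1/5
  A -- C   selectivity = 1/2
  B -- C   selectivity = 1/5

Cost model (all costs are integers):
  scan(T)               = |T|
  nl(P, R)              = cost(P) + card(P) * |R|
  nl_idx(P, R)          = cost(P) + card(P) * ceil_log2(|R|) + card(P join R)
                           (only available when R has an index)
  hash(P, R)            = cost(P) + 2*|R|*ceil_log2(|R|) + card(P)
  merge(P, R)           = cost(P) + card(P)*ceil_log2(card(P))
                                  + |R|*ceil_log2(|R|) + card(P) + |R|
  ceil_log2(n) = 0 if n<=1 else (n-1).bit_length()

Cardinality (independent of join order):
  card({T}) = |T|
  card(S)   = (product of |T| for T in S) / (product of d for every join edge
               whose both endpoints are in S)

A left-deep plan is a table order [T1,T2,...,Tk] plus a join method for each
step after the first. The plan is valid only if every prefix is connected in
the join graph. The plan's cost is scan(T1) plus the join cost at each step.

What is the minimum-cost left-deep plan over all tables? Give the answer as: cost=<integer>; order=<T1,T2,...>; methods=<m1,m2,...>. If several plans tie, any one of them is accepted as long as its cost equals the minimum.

Selinger DP (subsets sized 1..n):
  {A}: scan cost=300, card=300
  {B}: scan cost=20, card=20
  {C}: scan cost=120, card=120
  {AB}: card=1200; try (B,hash)→800, (A,merge)→3140, (B,merge)→3420, (A,hash)→5440, (A,nl)→6020, (B,nl)→6300; best=800 via (B,hash)
  {AC}: card=18000; try (C,hash)→2280, (A,merge)→4080, (C,merge)→4260, (A,hash)→5640, (A,nl)→36120, (C,nl)→36300; best=2280 via (C,hash)
  {BC}: card=480; try (B,hash)→440, (C,merge)→1100, (B,merge)→1200, (C,hash)→1720, (C,nl)→2420, (B,nl)→2520; best=440 via (B,hash)
  {ABC}: card=14400; try (C,hash)→3680, (A,hash)→6320, (A,merge)→8240, (C,merge)→16160, (B,hash)→20480, (A,nl)→144440 …(+3); best=3680 via (C,hash)

cost=3680; order=A,B,C; methods=hash,hash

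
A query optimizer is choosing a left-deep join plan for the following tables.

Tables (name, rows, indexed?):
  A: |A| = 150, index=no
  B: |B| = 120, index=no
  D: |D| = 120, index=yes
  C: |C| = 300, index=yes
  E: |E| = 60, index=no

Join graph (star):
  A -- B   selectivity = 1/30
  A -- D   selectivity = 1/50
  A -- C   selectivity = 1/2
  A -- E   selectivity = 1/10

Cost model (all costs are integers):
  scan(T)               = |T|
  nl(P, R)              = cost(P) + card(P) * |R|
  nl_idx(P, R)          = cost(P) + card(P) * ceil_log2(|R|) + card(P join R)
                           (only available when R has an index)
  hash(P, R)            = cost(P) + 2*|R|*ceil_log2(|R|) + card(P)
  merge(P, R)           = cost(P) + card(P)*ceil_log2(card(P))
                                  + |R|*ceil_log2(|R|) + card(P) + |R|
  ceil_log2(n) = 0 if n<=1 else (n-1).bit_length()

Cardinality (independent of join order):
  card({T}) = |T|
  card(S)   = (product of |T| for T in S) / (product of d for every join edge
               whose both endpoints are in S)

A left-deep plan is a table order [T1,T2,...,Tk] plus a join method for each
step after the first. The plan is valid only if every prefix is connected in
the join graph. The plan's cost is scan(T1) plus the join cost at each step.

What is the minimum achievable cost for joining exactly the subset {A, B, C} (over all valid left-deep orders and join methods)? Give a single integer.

Selinger DP over subsets of {A,B,C}:
  {A}: scan cost=150, card=150
  {B}: scan cost=120, card=120
  {C}: scan cost=300, card=300
  {AB}: card=600; try (B,hash)→1980, (A,merge)→2430, (B,merge)→2460, (A,hash)→2640, (A,nl)→18120, (B,nl)→18150; best=1980 via (B,hash)
  {AC}: card=22500; try (A,hash)→3000, (C,merge)→4500, (A,merge)→4650, (C,hash)→5700, (C,nl_idx)→24000, (C,nl)→45150 …(+1); best=3000 via (A,hash)
  {ABC}: card=90000; try (C,hash)→7980, (C,merge)→11580, (B,hash)→27180, (C,nl_idx)→97380, (C,nl)→181980, (B,merge)→363960 …(+1); best=7980 via (C,hash)

7980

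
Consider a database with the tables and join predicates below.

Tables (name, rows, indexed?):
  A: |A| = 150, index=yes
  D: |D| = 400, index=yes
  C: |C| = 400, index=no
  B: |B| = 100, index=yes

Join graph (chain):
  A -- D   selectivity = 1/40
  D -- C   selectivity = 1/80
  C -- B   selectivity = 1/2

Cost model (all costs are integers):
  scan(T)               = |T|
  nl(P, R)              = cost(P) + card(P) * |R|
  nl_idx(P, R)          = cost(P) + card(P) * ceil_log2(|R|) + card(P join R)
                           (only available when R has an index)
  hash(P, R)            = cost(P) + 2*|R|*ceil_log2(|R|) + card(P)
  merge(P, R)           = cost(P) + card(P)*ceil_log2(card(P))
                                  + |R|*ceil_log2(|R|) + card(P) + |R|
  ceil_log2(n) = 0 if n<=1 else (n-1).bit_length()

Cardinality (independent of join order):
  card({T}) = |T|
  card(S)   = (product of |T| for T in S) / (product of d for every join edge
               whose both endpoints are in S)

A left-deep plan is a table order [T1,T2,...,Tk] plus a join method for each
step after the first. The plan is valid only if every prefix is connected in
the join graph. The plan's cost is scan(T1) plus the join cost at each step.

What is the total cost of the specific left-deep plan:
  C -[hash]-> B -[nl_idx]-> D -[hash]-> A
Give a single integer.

384600

step 1: scan C: cost=400, card=400
step 2: join B via hash
    card(P join B) = 400*100/(2) = 20000
    cost = 400 + 2*100*7 + 400 = 2200
step 3: join D via nl_idx
    card(P join D) = 20000*400/(80) = 100000
    cost = 2200 + 20000*9 + 100000 = 282200
step 4: join A via hash
    card(P join A) = 100000*150/(40) = 375000
    cost = 282200 + 2*150*8 + 100000 = 384600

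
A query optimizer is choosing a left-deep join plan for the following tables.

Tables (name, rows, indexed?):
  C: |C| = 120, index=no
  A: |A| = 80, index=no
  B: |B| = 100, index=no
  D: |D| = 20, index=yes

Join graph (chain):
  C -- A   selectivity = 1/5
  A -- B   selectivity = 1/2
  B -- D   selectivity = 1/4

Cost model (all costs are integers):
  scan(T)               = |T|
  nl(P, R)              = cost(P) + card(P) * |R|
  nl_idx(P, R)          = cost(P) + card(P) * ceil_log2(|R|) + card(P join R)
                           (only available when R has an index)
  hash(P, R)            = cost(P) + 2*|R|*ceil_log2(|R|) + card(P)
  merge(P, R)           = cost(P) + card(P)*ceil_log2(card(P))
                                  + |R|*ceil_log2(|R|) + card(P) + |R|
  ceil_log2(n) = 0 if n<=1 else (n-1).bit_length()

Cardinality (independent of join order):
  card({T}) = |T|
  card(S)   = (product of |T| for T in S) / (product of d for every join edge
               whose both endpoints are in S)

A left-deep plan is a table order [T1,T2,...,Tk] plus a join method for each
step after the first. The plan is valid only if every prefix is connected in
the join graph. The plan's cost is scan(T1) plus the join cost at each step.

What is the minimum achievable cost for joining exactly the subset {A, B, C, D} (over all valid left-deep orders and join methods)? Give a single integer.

23700

Selinger DP over subsets of {A,B,C,D}:
  {C}: scan cost=120, card=120
  {A}: scan cost=80, card=80
  {B}: scan cost=100, card=100
  {D}: scan cost=20, card=20
  {AC}: card=1920; try (A,hash)→1360, (C,merge)→1680, (A,merge)→1720, (C,hash)→1840, (C,nl)→9680, (A,nl)→9720; best=1360 via (A,hash)
  {AB}: card=4000; try (A,hash)→1320, (B,merge)→1520, (A,merge)→1540, (B,hash)→1560, (B,nl)→8080, (A,nl)→8100; best=1320 via (A,hash)
  {BD}: card=500; try (D,hash)→400, (B,merge)→940, (D,merge)→1020, (D,nl_idx)→1100, (B,hash)→1440, (B,nl)→2020 …(+1); best=400 via (D,hash)
  {ABC}: card=96000; try (B,hash)→4680, (C,hash)→7000, (B,merge)→25200, (C,merge)→54280, (B,nl)→193360, (C,nl)→481320; best=4680 via (B,hash)
  {ABD}: card=20000; try (A,hash)→2020, (D,hash)→5520, (A,merge)→6040, (A,nl)→40400, (D,nl_idx)→41320, (D,merge)→53440 …(+1); best=2020 via (A,hash)
  {ABCD}: card=480000; try (C,hash)→23700, (D,hash)→100880, (C,merge)→322980, (D,nl_idx)→964680, (D,merge)→1732800, (D,nl)→1924680 …(+1); best=23700 via (C,hash)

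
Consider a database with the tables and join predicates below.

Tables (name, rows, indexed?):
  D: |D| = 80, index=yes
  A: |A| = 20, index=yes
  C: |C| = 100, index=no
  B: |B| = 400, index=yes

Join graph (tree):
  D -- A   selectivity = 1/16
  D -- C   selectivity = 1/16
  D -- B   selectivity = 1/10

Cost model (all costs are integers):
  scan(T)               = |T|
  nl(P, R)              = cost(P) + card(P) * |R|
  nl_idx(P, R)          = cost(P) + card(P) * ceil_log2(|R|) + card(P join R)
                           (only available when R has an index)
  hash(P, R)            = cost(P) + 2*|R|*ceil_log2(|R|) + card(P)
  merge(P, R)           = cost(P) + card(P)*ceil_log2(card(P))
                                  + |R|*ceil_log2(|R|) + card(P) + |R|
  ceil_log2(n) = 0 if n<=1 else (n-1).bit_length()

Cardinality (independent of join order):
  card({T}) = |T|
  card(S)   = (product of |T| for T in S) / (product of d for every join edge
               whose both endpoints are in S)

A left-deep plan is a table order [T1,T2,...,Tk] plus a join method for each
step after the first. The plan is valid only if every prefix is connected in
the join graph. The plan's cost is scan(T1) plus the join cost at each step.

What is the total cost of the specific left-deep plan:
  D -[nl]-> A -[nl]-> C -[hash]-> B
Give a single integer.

step 1: scan D: cost=80, card=80
step 2: join A via nl
    card(P join A) = 80*20/(16) = 100
    cost = 80 + 80*20 = 1680
step 3: join C via nl
    card(P join C) = 100*100/(16) = 625
    cost = 1680 + 100*100 = 11680
step 4: join B via hash
    card(P join B) = 625*400/(10) = 25000
    cost = 11680 + 2*400*9 + 625 = 19505

19505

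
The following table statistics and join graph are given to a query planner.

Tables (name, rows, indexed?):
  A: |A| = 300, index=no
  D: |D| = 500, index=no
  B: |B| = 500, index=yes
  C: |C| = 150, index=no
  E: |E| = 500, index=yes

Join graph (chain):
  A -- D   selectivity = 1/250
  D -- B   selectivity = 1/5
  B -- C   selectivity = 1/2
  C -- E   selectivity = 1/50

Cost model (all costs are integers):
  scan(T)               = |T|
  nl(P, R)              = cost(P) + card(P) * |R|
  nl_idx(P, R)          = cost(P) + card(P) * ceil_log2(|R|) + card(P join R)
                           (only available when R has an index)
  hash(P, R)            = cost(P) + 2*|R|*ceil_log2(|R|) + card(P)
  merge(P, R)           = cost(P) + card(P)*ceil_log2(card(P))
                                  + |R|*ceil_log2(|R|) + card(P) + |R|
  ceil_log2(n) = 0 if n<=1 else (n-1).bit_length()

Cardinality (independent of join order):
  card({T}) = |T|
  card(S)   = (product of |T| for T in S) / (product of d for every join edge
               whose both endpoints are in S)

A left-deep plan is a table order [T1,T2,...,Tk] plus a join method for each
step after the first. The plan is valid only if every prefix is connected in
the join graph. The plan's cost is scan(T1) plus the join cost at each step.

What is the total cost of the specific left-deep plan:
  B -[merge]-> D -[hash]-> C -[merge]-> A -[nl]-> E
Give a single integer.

2336315900

step 1: scan B: cost=500, card=500
step 2: join D via merge
    card(P join D) = 500*500/(5) = 50000
    cost = 500 + 500*9 + 500*9 + 500 + 500 = 10500
step 3: join C via hash
    card(P join C) = 50000*150/(2) = 3750000
    cost = 10500 + 2*150*8 + 50000 = 62900
step 4: join A via merge
    card(P join A) = 3750000*300/(250) = 4500000
    cost = 62900 + 3750000*22 + 300*9 + 3750000 + 300 = 86315900
step 5: join E via nl
    card(P join E) = 4500000*500/(50) = 45000000
    cost = 86315900 + 4500000*500 = 2336315900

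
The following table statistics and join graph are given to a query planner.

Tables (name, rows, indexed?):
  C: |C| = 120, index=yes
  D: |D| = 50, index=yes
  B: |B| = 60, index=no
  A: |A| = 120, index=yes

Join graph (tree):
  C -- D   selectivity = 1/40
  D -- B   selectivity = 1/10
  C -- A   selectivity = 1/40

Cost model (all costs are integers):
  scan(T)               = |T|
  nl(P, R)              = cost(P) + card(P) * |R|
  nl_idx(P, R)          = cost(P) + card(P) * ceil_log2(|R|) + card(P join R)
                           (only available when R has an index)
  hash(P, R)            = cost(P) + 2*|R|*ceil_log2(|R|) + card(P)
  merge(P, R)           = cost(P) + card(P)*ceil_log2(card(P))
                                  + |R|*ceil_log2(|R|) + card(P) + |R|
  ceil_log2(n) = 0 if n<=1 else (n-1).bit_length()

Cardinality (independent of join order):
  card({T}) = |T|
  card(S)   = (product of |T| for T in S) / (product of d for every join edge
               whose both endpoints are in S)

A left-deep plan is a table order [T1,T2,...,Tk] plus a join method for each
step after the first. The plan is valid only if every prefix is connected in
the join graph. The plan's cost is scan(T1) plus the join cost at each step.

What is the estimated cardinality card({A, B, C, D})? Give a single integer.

Tables in S: A(120), B(60), C(120), D(50)
Edges inside S: C-D(d=40), D-B(d=10), C-A(d=40)
numerator = 120 * 60 * 120 * 50 = 43200000
denominator = 40 * 10 * 40 = 16000
card(S) = 43200000 / 16000 = 2700

2700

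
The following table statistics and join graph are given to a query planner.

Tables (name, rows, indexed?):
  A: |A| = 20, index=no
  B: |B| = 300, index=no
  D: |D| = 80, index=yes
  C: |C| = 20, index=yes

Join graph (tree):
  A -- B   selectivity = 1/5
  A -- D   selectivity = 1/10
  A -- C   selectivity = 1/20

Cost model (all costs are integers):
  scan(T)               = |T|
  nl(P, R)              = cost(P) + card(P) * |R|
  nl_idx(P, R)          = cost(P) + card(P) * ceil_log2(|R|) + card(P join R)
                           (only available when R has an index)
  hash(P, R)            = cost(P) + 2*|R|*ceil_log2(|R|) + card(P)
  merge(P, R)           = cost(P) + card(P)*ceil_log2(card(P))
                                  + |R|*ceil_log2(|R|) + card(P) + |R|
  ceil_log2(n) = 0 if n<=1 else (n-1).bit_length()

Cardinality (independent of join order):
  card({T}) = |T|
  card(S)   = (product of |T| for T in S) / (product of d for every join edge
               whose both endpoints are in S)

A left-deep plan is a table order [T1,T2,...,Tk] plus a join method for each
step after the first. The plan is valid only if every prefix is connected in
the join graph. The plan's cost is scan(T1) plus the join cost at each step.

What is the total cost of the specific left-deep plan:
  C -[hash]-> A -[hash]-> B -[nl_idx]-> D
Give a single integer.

step 1: scan C: cost=20, card=20
step 2: join A via hash
    card(P join A) = 20*20/(20) = 20
    cost = 20 + 2*20*5 + 20 = 240
step 3: join B via hash
    card(P join B) = 20*300/(5) = 1200
    cost = 240 + 2*300*9 + 20 = 5660
step 4: join D via nl_idx
    card(P join D) = 1200*80/(10) = 9600
    cost = 5660 + 1200*7 + 9600 = 23660

23660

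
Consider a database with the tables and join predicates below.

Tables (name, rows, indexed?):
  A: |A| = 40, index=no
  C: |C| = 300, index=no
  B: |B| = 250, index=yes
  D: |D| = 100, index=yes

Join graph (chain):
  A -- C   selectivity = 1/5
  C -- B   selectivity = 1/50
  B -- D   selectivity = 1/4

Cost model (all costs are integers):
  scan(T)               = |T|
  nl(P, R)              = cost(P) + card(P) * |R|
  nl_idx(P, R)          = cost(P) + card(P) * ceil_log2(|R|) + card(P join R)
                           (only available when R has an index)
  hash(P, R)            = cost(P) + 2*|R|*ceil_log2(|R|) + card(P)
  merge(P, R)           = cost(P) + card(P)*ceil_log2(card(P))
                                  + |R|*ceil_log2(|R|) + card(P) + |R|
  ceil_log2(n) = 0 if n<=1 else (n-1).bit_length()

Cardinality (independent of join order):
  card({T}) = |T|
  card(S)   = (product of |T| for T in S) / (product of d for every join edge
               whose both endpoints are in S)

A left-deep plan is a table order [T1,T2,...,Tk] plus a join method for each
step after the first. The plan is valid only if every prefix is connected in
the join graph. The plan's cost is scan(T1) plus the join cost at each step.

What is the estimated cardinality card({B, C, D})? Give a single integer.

Tables in S: B(250), C(300), D(100)
Edges inside S: C-B(d=50), B-D(d=4)
numerator = 250 * 300 * 100 = 7500000
denominator = 50 * 4 = 200
card(S) = 7500000 / 200 = 37500

37500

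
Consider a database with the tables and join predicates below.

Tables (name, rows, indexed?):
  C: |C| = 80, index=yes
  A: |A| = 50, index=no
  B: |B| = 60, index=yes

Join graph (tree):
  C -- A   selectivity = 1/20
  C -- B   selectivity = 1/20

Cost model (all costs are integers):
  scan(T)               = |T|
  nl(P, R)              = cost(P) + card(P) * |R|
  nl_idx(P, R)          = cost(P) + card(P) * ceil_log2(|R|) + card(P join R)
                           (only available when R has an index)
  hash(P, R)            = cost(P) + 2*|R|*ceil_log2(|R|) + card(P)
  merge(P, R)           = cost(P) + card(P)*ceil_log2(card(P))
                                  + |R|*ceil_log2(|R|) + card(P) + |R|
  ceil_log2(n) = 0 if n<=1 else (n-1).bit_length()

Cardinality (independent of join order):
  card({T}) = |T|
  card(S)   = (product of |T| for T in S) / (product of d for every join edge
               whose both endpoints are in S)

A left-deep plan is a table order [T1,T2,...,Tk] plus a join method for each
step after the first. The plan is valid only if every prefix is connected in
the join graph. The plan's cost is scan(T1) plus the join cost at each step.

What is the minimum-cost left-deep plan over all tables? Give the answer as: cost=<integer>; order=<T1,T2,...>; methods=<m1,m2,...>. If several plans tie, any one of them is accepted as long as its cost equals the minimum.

cost=1520; order=A,C,B; methods=nl_idx,hash

Selinger DP (subsets sized 1..n):
  {C}: scan cost=80, card=80
  {A}: scan cost=50, card=50
  {B}: scan cost=60, card=60
  {AC}: card=200; try (C,nl_idx)→600, (A,hash)→760, (C,merge)→1040, (A,merge)→1070, (C,hash)→1220, (C,nl)→4050 …(+1); best=600 via (C,nl_idx)
  {BC}: card=240; try (C,nl_idx)→720, (B,nl_idx)→800, (B,hash)→880, (C,merge)→1120, (B,merge)→1140, (C,hash)→1240 …(+2); best=720 via (C,nl_idx)
  {ABC}: card=600; try (B,hash)→1520, (A,hash)→1560, (B,nl_idx)→2400, (B,merge)→2820, (A,merge)→3230, (B,nl)→12600 …(+1); best=1520 via (B,hash)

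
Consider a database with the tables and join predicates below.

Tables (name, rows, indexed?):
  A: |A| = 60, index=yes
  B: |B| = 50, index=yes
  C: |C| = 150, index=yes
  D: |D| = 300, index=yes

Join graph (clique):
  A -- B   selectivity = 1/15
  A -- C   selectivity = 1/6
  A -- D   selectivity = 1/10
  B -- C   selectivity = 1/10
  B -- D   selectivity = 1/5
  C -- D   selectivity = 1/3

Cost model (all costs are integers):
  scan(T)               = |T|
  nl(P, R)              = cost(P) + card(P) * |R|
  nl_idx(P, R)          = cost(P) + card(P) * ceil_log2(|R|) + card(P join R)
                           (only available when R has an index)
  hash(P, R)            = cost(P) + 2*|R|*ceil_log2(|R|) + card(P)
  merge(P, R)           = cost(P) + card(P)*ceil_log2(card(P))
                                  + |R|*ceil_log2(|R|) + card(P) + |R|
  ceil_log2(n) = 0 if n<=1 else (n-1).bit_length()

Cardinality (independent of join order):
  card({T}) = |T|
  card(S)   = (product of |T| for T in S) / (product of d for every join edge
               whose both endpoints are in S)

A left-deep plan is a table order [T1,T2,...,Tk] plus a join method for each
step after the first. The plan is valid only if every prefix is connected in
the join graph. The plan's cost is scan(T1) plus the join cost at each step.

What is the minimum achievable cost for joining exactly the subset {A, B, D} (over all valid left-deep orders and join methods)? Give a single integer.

Selinger DP over subsets of {A,B,D}:
  {A}: scan cost=60, card=60
  {B}: scan cost=50, card=50
  {D}: scan cost=300, card=300
  {AB}: card=200; try (A,nl_idx)→550, (B,nl_idx)→620, (B,hash)→720, (A,hash)→820, (A,merge)→820, (B,merge)→830 …(+2); best=550 via (A,nl_idx)
  {AD}: card=1800; try (A,hash)→1320, (D,nl_idx)→2400, (D,merge)→3480, (A,merge)→3720, (A,nl_idx)→3900, (D,hash)→5520 …(+2); best=1320 via (A,hash)
  {BD}: card=3000; try (B,hash)→1200, (D,merge)→3400, (D,nl_idx)→3500, (B,merge)→3650, (B,nl_idx)→5100, (D,hash)→5500 …(+2); best=1200 via (B,hash)
  {ABD}: card=1200; try (D,nl_idx)→3550, (B,hash)→3720, (A,hash)→4920, (D,merge)→5350, (D,hash)→6150, (B,nl_idx)→13320 …(+6); best=3550 via (D,nl_idx)

3550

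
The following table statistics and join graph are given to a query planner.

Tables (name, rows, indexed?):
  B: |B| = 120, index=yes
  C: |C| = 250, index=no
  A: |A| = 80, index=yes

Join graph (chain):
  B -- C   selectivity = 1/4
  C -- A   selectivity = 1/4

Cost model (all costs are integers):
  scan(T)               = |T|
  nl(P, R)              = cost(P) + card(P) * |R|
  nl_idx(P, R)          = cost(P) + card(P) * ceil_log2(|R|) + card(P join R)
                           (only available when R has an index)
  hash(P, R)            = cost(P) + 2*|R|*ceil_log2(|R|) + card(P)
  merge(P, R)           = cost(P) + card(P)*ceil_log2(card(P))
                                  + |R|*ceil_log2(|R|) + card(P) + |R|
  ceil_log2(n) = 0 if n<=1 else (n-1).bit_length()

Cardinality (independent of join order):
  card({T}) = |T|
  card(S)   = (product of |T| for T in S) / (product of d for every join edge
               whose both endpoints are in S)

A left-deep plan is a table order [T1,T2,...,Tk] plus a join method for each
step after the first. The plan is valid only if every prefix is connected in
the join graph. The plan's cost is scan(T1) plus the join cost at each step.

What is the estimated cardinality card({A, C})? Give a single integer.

Tables in S: A(80), C(250)
Edges inside S: C-A(d=4)
numerator = 80 * 250 = 20000
denominator = 4 = 4
card(S) = 20000 / 4 = 5000

5000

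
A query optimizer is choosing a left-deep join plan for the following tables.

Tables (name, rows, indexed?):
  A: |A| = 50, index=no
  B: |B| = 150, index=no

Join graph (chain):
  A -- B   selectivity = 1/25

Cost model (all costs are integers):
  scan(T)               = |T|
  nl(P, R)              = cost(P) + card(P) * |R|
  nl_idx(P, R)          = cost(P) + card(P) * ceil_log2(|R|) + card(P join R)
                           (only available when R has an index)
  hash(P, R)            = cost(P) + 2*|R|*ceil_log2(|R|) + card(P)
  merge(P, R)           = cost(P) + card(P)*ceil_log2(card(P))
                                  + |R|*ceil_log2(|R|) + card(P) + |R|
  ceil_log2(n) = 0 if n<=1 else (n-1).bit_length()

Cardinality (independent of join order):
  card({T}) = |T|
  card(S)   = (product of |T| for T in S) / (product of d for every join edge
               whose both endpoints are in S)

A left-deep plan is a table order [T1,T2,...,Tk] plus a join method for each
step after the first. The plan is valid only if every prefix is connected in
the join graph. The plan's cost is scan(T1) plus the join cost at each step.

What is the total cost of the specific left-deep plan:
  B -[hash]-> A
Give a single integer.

step 1: scan B: cost=150, card=150
step 2: join A via hash
    card(P join A) = 150*50/(25) = 300
    cost = 150 + 2*50*6 + 150 = 900

900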